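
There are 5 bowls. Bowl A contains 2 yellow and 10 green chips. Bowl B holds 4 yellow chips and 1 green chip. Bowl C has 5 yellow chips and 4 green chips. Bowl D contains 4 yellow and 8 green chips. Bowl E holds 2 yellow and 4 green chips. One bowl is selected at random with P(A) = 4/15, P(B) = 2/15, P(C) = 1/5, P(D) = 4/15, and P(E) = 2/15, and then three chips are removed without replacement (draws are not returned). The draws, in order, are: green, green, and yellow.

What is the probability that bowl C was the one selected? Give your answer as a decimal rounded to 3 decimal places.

0.180

Compute the likelihood of the observed sequence for each case: P(data | bowl A) = (10/12)(9/11)(2/10) = 0.13636; P(data | bowl B) = (1/5)(0/4) = 0; P(data | bowl C) = (4/9)(3/8)(5/7) = 0.11905; P(data | bowl D) = (8/12)(7/11)(4/10) = 0.1697; P(data | bowl E) = (4/6)(3/5)(2/4) = 0.2.
Weighting by the prior gives 4/15 · 0.13636 = 0.036364, 2/15 · 0 = 0, 1/5 · 0.11905 = 0.02381, 4/15 · 0.1697 = 0.045253, 2/15 · 0.2 = 0.026667; summing to 0.13209.
By Bayes' rule, P(bowl C | data) = (0.02381) / (0.13209) = 0.18025.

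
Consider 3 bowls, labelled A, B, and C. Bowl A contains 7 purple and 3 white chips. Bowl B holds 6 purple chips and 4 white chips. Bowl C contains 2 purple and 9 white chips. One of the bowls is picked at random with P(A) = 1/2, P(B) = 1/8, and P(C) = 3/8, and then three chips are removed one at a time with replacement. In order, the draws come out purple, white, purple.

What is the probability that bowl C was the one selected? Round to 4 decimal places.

Compute the likelihood of the observed sequence for each case: P(data | bowl A) = (7/10)(3/10)(7/10) = 0.147; P(data | bowl B) = (6/10)(4/10)(6/10) = 0.144; P(data | bowl C) = (2/11)(9/11)(2/11) = 0.027047.
The prior-weighted likelihoods are 1/2 · 0.147 = 0.0735, 1/8 · 0.144 = 0.018, 3/8 · 0.027047 = 0.010143; with total 0.10164.
By Bayes' rule, P(bowl C | data) = (0.010143) / (0.10164) = 0.099788.

0.0998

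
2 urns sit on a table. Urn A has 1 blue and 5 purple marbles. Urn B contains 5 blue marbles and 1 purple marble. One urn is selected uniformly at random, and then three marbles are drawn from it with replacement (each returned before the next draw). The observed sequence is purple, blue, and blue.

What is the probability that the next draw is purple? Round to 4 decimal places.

Compute the likelihood of the observed sequence for each case: P(data | urn A) = (5/6)(1/6)(1/6) = 5/216; P(data | urn B) = (1/6)(5/6)(5/6) = 25/216.
Multiplying each by its prior: 1/2 · 5/216 = 5/432, 1/2 · 25/216 = 25/432; with total 5/72.
Normalising, the posterior is P(urn A | data) = 1/6, P(urn B | data) = 5/6.
The predictive probability is P(purple next | data) = (5/6)(1/6) + (1/6)(5/6) = 5/18.

0.2778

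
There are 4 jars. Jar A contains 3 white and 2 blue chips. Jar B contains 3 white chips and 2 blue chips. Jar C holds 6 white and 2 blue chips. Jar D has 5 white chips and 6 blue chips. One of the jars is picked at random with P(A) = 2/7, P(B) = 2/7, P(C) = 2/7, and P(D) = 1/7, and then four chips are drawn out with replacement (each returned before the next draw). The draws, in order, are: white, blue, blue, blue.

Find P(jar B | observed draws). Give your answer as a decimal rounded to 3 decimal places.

0.306

For each hypothesis, P(data | H) works out to: P(data | jar A) = (3/5)(2/5)(2/5)(2/5) = 0.0384; P(data | jar B) = (3/5)(2/5)(2/5)(2/5) = 0.0384; P(data | jar C) = (6/8)(2/8)(2/8)(2/8) = 0.011719; P(data | jar D) = (5/11)(6/11)(6/11)(6/11) = 0.073765.
Weighting by the prior gives 2/7 · 0.0384 = 0.010971, 2/7 · 0.0384 = 0.010971, 2/7 · 0.011719 = 0.0033482, 1/7 · 0.073765 = 0.010538; these sum to 0.035829.
So P(jar B | data) = (0.010971) / (0.035829) = 0.30622.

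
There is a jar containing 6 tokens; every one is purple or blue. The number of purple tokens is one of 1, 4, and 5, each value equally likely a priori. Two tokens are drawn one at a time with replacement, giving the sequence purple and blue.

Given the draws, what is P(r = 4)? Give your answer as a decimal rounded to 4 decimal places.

Under each hypothesis, the probability of the observed sequence is: P(data | r = 1) = (1/6)(5/6) = 5/36; P(data | r = 4) = (4/6)(2/6) = 2/9; P(data | r = 5) = (5/6)(1/6) = 5/36.
Weighting by the prior gives 1/3 · 5/36 = 5/108, 1/3 · 2/9 = 2/27, 1/3 · 5/36 = 5/108; with total 1/6.
Hence P(r = 4 | data) = (2/27) / (1/6) = 4/9.

0.4444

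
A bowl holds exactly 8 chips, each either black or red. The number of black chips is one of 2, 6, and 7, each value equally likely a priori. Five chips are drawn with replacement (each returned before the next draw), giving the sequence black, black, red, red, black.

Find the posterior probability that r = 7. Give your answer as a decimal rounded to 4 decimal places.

Under each hypothesis, the probability of the observed sequence is: P(data | r = 2) = (2/8)(2/8)(6/8)(6/8)(2/8) = 0.0087891; P(data | r = 6) = (6/8)(6/8)(2/8)(2/8)(6/8) = 0.026367; P(data | r = 7) = (7/8)(7/8)(1/8)(1/8)(7/8) = 0.010468.
Weighting by the prior gives 1/3 · 0.0087891 = 0.0029297, 1/3 · 0.026367 = 0.0087891, 1/3 · 0.010468 = 0.0034892; with total 0.015208.
Hence P(r = 7 | data) = (0.0034892) / (0.015208) = 0.22943.

0.2294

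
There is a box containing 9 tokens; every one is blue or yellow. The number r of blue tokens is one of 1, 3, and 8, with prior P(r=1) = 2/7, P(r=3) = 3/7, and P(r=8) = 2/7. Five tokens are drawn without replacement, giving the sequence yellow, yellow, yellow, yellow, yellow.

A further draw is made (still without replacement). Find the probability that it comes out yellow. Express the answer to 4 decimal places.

0.6808

The likelihood of the observed sequence under each hypothesis: P(data | r = 1) = (8/9)(7/8)(6/7)(5/6)(4/5) = 4/9; P(data | r = 3) = (6/9)(5/8)(4/7)(3/6)(2/5) = 1/21; P(data | r = 8) = (1/9)(0/8) = 0.
Multiplying each by its prior: 2/7 · 4/9 = 8/63, 3/7 · 1/21 = 1/49, 2/7 · 0 = 0; summing to 65/441.
The posterior is then P(r = 1 | data) = 56/65, P(r = 3 | data) = 9/65, P(r = 8 | data) = 0.
Averaging over the posterior, P(yellow next | data) = (3/4)(56/65) + (1/4)(9/65) = 177/260.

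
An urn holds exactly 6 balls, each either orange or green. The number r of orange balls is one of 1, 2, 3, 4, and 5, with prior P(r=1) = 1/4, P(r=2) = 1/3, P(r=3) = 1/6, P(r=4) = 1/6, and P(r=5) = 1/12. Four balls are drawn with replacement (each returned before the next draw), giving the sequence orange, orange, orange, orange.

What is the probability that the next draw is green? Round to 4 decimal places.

0.2936

Compute the likelihood of the observed sequence for each case: P(data | r = 1) = (1/6)(1/6)(1/6)(1/6) = 0.0007716; P(data | r = 2) = (2/6)(2/6)(2/6)(2/6) = 0.012346; P(data | r = 3) = (3/6)(3/6)(3/6)(3/6) = 0.0625; P(data | r = 4) = (4/6)(4/6)(4/6)(4/6) = 0.19753; P(data | r = 5) = (5/6)(5/6)(5/6)(5/6) = 0.48225.
Weighting by the prior gives 1/4 · 0.0007716 = 0.0001929, 1/3 · 0.012346 = 0.0041152, 1/6 · 0.0625 = 0.010417, 1/6 · 0.19753 = 0.032922, 1/12 · 0.48225 = 0.040188; summing to 0.087834.
Dividing through by the total gives posterior P(r = 1 | data) = 0.0021962, P(r = 2 | data) = 0.046852, P(r = 3 | data) = 0.11859, P(r = 4 | data) = 0.37482, P(r = 5 | data) = 0.45754.
Averaging over the posterior, P(green next | data) = (5/6)(0.0021962) + (2/3)(0.046852) + (1/2)(0.11859) + (1/3)(0.37482) + (1/6)(0.45754) = 0.29356.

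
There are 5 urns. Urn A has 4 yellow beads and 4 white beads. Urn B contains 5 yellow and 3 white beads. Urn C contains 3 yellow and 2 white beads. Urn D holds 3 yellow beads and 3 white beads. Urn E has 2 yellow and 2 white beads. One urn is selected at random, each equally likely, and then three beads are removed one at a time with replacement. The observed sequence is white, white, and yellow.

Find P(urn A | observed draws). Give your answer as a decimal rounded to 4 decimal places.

Compute the likelihood of the observed sequence for each case: P(data | urn A) = (4/8)(4/8)(4/8) = 0.125; P(data | urn B) = (3/8)(3/8)(5/8) = 0.087891; P(data | urn C) = (2/5)(2/5)(3/5) = 0.096; P(data | urn D) = (3/6)(3/6)(3/6) = 0.125; P(data | urn E) = (2/4)(2/4)(2/4) = 0.125.
Weighting by the prior gives 1/5 · 0.125 = 0.025, 1/5 · 0.087891 = 0.017578, 1/5 · 0.096 = 0.0192, 1/5 · 0.125 = 0.025, 1/5 · 0.125 = 0.025; with total 0.11178.
Hence P(urn A | data) = (0.025) / (0.11178) = 0.22366.

0.2237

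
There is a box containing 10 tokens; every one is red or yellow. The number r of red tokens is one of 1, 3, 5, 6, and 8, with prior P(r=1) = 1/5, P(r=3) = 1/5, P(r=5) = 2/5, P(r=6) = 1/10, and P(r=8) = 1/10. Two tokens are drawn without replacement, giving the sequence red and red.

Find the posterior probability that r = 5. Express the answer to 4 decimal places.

Compute the likelihood of the observed sequence for each case: P(data | r = 1) = (1/10)(0/9) = 0; P(data | r = 3) = (3/10)(2/9) = 1/15; P(data | r = 5) = (5/10)(4/9) = 2/9; P(data | r = 6) = (6/10)(5/9) = 1/3; P(data | r = 8) = (8/10)(7/9) = 28/45.
Multiplying each by its prior: 1/5 · 0 = 0, 1/5 · 1/15 = 1/75, 2/5 · 2/9 = 4/45, 1/10 · 1/3 = 1/30, 1/10 · 28/45 = 14/225; summing to 89/450.
So P(r = 5 | data) = (4/45) / (89/450) = 40/89.

0.4494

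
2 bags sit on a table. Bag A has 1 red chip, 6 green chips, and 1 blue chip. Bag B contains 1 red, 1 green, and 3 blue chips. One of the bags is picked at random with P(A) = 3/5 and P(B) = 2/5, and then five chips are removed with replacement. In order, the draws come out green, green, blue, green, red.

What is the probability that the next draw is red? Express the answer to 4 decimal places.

0.1316

For each hypothesis, P(data | H) works out to: P(data | bag A) = (6/8)(6/8)(1/8)(6/8)(1/8) = 0.0065918; P(data | bag B) = (1/5)(1/5)(3/5)(1/5)(1/5) = 0.00096.
The prior-weighted likelihoods are 3/5 · 0.0065918 = 0.0039551, 2/5 · 0.00096 = 0.000384; these sum to 0.0043391.
The posterior is then P(bag A | data) = 0.9115, P(bag B | data) = 0.088498.
The predictive probability is P(red next | data) = (1/8)(0.9115) + (1/5)(0.088498) = 0.13164.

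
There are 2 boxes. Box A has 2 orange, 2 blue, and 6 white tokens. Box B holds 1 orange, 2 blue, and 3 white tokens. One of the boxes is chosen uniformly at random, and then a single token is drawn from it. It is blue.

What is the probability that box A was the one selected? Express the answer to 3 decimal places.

0.375

Compute the likelihood of this draw for each case: P(data | box A) = (2/10) = 1/5; P(data | box B) = (2/6) = 1/3.
Weighting by the prior gives 1/2 · 1/5 = 1/10, 1/2 · 1/3 = 1/6; summing to 4/15.
By Bayes' rule, P(box A | data) = (1/10) / (4/15) = 3/8.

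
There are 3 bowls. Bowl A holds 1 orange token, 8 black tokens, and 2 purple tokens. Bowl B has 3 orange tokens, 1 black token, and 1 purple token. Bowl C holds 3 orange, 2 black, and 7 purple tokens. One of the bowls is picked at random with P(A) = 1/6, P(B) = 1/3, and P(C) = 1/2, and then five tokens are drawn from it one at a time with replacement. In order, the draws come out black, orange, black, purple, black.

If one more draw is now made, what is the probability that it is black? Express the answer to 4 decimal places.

0.5188

The likelihood of the observed sequence under each hypothesis: P(data | bowl A) = (8/11)(1/11)(8/11)(2/11)(8/11) = 0.0063582; P(data | bowl B) = (1/5)(3/5)(1/5)(1/5)(1/5) = 0.00096; P(data | bowl C) = (2/12)(3/12)(2/12)(7/12)(2/12) = 0.00067515.
Multiplying each by its prior: 1/6 · 0.0063582 = 0.0010597, 1/3 · 0.00096 = 0.00032, 1/2 · 0.00067515 = 0.00033758; these sum to 0.0017173.
Dividing through by the total gives posterior P(bowl A | data) = 0.61708, P(bowl B | data) = 0.18634, P(bowl C | data) = 0.19658.
So P(black next | data) = Σ P(black next | H) P(H | data) = (8/11)(0.61708) + (1/5)(0.18634) + (1/6)(0.19658) = 0.51882.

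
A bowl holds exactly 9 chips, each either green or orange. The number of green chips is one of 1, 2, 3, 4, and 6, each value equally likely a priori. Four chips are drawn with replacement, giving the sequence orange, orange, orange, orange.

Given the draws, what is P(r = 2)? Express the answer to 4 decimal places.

Compute the likelihood of the observed sequence for each case: P(data | r = 1) = (8/9)(8/9)(8/9)(8/9) = 0.6243; P(data | r = 2) = (7/9)(7/9)(7/9)(7/9) = 0.36595; P(data | r = 3) = (6/9)(6/9)(6/9)(6/9) = 0.19753; P(data | r = 4) = (5/9)(5/9)(5/9)(5/9) = 0.09526; P(data | r = 6) = (3/9)(3/9)(3/9)(3/9) = 0.012346.
The prior-weighted likelihoods are 1/5 · 0.6243 = 0.12486, 1/5 · 0.36595 = 0.07319, 1/5 · 0.19753 = 0.039506, 1/5 · 0.09526 = 0.019052, 1/5 · 0.012346 = 0.0024691; summing to 0.25908.
Hence P(r = 2 | data) = (0.07319) / (0.25908) = 0.2825.

0.2825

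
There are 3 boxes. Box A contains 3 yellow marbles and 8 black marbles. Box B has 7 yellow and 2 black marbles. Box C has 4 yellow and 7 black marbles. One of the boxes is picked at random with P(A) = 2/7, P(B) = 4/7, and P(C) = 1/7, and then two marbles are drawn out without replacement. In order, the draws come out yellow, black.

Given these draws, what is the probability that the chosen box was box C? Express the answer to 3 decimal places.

0.173

Under each hypothesis, the probability of the observed sequence is: P(data | box A) = (3/11)(8/10) = 0.21818; P(data | box B) = (7/9)(2/8) = 0.19444; P(data | box C) = (4/11)(7/10) = 0.25455.
The prior-weighted likelihoods are 2/7 · 0.21818 = 0.062338, 4/7 · 0.19444 = 0.11111, 1/7 · 0.25455 = 0.036364; these sum to 0.20981.
So P(box C | data) = (0.036364) / (0.20981) = 0.17331.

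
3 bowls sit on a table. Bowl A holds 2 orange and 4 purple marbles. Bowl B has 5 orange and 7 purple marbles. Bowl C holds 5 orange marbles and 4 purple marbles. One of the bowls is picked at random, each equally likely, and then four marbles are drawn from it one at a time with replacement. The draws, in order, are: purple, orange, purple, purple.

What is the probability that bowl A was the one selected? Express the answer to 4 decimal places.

0.4290

Compute the likelihood of the observed sequence for each case: P(data | bowl A) = (4/6)(2/6)(4/6)(4/6) = 0.098765; P(data | bowl B) = (7/12)(5/12)(7/12)(7/12) = 0.082706; P(data | bowl C) = (4/9)(5/9)(4/9)(4/9) = 0.048773.
Multiplying each by its prior: 1/3 · 0.098765 = 0.032922, 1/3 · 0.082706 = 0.027569, 1/3 · 0.048773 = 0.016258; with total 0.076748.
So P(bowl A | data) = (0.032922) / (0.076748) = 0.42896.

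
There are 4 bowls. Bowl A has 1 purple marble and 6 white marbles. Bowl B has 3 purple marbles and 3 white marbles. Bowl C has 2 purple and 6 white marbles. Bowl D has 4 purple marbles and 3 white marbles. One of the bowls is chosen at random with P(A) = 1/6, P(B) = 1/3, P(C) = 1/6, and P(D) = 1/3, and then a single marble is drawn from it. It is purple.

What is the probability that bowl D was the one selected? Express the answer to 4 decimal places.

0.4507

For each hypothesis, P(data | H) works out to: P(data | bowl A) = (1/7) = 1/7; P(data | bowl B) = (3/6) = 1/2; P(data | bowl C) = (2/8) = 1/4; P(data | bowl D) = (4/7) = 4/7.
The prior-weighted likelihoods are 1/6 · 1/7 = 1/42, 1/3 · 1/2 = 1/6, 1/6 · 1/4 = 1/24, 1/3 · 4/7 = 4/21; with total 71/168.
Therefore the posterior P(bowl D | data) = (4/21) / (71/168) = 32/71.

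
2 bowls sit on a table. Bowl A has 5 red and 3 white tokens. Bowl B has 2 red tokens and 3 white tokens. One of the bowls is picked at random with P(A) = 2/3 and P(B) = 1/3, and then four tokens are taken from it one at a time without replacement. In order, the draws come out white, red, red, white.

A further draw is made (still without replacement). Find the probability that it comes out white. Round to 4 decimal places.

0.5588

Under each hypothesis, the probability of the observed sequence is: P(data | bowl A) = (3/8)(5/7)(4/6)(2/5) = 1/14; P(data | bowl B) = (3/5)(2/4)(1/3)(2/2) = 1/10.
Weighting by the prior gives 2/3 · 1/14 = 1/21, 1/3 · 1/10 = 1/30; these sum to 17/210.
The posterior is then P(bowl A | data) = 10/17, P(bowl B | data) = 7/17.
The predictive probability is P(white next | data) = (1/4)(10/17) + (1)(7/17) = 19/34.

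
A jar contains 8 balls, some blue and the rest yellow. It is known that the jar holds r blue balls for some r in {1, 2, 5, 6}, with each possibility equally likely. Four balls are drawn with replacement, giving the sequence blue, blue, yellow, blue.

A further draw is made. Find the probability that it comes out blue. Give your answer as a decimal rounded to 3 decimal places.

0.663

Compute the likelihood of the observed sequence for each case: P(data | r = 1) = (1/8)(1/8)(7/8)(1/8) = 0.001709; P(data | r = 2) = (2/8)(2/8)(6/8)(2/8) = 0.011719; P(data | r = 5) = (5/8)(5/8)(3/8)(5/8) = 0.091553; P(data | r = 6) = (6/8)(6/8)(2/8)(6/8) = 0.10547.
Multiplying each by its prior: 1/4 · 0.001709 = 0.00042725, 1/4 · 0.011719 = 0.0029297, 1/4 · 0.091553 = 0.022888, 1/4 · 0.10547 = 0.026367; with total 0.052612.
Normalising, the posterior is P(r = 1 | data) = 0.0081206, P(r = 2 | data) = 0.055684, P(r = 5 | data) = 0.43503, P(r = 6 | data) = 0.50116.
Averaging over the posterior, P(blue next | data) = (1/8)(0.0081206) + (1/4)(0.055684) + (5/8)(0.43503) + (3/4)(0.50116) = 0.6627.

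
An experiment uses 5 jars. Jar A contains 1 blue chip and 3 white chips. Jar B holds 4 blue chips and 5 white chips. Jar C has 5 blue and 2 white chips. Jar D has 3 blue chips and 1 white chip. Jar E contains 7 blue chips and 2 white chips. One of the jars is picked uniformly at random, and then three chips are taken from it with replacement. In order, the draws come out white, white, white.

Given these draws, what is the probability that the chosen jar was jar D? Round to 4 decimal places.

0.0243

For each hypothesis, P(data | H) works out to: P(data | jar A) = (3/4)(3/4)(3/4) = 0.42188; P(data | jar B) = (5/9)(5/9)(5/9) = 0.17147; P(data | jar C) = (2/7)(2/7)(2/7) = 0.023324; P(data | jar D) = (1/4)(1/4)(1/4) = 0.015625; P(data | jar E) = (2/9)(2/9)(2/9) = 0.010974.
Weighting by the prior gives 1/5 · 0.42188 = 0.084375, 1/5 · 0.17147 = 0.034294, 1/5 · 0.023324 = 0.0046647, 1/5 · 0.015625 = 0.003125, 1/5 · 0.010974 = 0.0021948; with total 0.12865.
By Bayes' rule, P(jar D | data) = (0.003125) / (0.12865) = 0.02429.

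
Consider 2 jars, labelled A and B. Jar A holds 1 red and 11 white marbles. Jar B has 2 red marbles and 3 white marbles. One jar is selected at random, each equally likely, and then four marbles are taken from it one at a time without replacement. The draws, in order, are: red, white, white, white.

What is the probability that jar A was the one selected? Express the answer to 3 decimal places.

For each hypothesis, P(data | H) works out to: P(data | jar A) = (1/12)(11/11)(10/10)(9/9) = 1/12; P(data | jar B) = (2/5)(3/4)(2/3)(1/2) = 1/10.
Weighting by the prior gives 1/2 · 1/12 = 1/24, 1/2 · 1/10 = 1/20; summing to 11/120.
Hence P(jar A | data) = (1/24) / (11/120) = 5/11.

0.455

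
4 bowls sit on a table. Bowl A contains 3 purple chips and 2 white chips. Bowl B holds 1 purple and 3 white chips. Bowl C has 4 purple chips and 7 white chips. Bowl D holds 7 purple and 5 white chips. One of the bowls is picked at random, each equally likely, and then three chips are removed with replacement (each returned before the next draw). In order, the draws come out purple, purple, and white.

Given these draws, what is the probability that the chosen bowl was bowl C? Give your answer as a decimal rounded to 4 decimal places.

0.2019

For each hypothesis, P(data | H) works out to: P(data | bowl A) = (3/5)(3/5)(2/5) = 0.144; P(data | bowl B) = (1/4)(1/4)(3/4) = 0.046875; P(data | bowl C) = (4/11)(4/11)(7/11) = 0.084147; P(data | bowl D) = (7/12)(7/12)(5/12) = 0.14178.
Weighting by the prior gives 1/4 · 0.144 = 0.036, 1/4 · 0.046875 = 0.011719, 1/4 · 0.084147 = 0.021037, 1/4 · 0.14178 = 0.035446; these sum to 0.1042.
Hence P(bowl C | data) = (0.021037) / (0.1042) = 0.20189.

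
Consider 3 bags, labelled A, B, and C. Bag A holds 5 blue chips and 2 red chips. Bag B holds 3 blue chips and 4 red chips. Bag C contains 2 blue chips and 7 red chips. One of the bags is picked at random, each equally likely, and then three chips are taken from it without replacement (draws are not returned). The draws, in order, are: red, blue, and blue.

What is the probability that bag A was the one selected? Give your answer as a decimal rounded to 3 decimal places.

Compute the likelihood of the observed sequence for each case: P(data | bag A) = (2/7)(5/6)(4/5) = 0.19048; P(data | bag B) = (4/7)(3/6)(2/5) = 0.11429; P(data | bag C) = (7/9)(2/8)(1/7) = 0.027778.
The prior-weighted likelihoods are 1/3 · 0.19048 = 0.063492, 1/3 · 0.11429 = 0.038095, 1/3 · 0.027778 = 0.0092593; with total 0.11085.
So P(bag A | data) = (0.063492) / (0.11085) = 0.57279.

0.573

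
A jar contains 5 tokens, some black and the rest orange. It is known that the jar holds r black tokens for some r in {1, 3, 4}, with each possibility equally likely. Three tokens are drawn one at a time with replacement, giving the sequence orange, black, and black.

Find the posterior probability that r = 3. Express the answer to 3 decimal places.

For each hypothesis, P(data | H) works out to: P(data | r = 1) = (4/5)(1/5)(1/5) = 4/125; P(data | r = 3) = (2/5)(3/5)(3/5) = 18/125; P(data | r = 4) = (1/5)(4/5)(4/5) = 16/125.
The prior-weighted likelihoods are 1/3 · 4/125 = 4/375, 1/3 · 18/125 = 6/125, 1/3 · 16/125 = 16/375; these sum to 38/375.
Therefore the posterior P(r = 3 | data) = (6/125) / (38/375) = 9/19.

0.474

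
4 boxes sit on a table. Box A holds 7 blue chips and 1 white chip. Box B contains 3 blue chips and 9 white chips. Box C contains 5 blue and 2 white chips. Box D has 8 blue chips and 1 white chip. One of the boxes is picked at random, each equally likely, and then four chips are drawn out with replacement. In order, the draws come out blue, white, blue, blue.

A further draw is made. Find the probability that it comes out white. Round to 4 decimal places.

0.2078

For each hypothesis, P(data | H) works out to: P(data | box A) = (7/8)(1/8)(7/8)(7/8) = 0.08374; P(data | box B) = (3/12)(9/12)(3/12)(3/12) = 0.011719; P(data | box C) = (5/7)(2/7)(5/7)(5/7) = 0.10412; P(data | box D) = (8/9)(1/9)(8/9)(8/9) = 0.078037.
The prior-weighted likelihoods are 1/4 · 0.08374 = 0.020935, 1/4 · 0.011719 = 0.0029297, 1/4 · 0.10412 = 0.026031, 1/4 · 0.078037 = 0.019509; these sum to 0.069405.
Normalising, the posterior is P(box A | data) = 0.30164, P(box B | data) = 0.042212, P(box C | data) = 0.37506, P(box D | data) = 0.28109.
The predictive probability is P(white next | data) = (1/8)(0.30164) + (3/4)(0.042212) + (2/7)(0.37506) + (1/9)(0.28109) = 0.20776.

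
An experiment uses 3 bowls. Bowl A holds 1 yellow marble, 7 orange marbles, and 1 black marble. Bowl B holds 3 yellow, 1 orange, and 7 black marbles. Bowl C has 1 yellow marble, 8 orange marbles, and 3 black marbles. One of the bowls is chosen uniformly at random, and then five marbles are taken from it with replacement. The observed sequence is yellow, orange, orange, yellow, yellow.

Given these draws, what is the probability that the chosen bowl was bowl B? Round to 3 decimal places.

0.134

For each hypothesis, P(data | H) works out to: P(data | bowl A) = (1/9)(7/9)(7/9)(1/9)(1/9) = 0.00082982; P(data | bowl B) = (3/11)(1/11)(1/11)(3/11)(3/11) = 0.00016765; P(data | bowl C) = (1/12)(8/12)(8/12)(1/12)(1/12) = 0.0002572.
The prior-weighted likelihoods are 1/3 · 0.00082982 = 0.00027661, 1/3 · 0.00016765 = 5.5883e-05, 1/3 · 0.0002572 = 8.5734e-05; with total 0.00041822.
Therefore the posterior P(bowl B | data) = (5.5883e-05) / (0.00041822) = 0.13362.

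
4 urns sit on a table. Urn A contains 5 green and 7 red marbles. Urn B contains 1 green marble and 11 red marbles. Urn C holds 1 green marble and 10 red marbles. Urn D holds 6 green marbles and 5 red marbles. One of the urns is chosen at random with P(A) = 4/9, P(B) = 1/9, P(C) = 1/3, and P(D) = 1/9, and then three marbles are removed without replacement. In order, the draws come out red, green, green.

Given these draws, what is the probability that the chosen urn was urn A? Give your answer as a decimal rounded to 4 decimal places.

0.7368

Under each hypothesis, the probability of the observed sequence is: P(data | urn A) = (7/12)(5/11)(4/10) = 7/66; P(data | urn B) = (11/12)(1/11)(0/10) = 0; P(data | urn C) = (10/11)(1/10)(0/9) = 0; P(data | urn D) = (5/11)(6/10)(5/9) = 5/33.
Multiplying each by its prior: 4/9 · 7/66 = 14/297, 1/9 · 0 = 0, 1/3 · 0 = 0, 1/9 · 5/33 = 5/297; with total 19/297.
Therefore the posterior P(urn A | data) = (14/297) / (19/297) = 14/19.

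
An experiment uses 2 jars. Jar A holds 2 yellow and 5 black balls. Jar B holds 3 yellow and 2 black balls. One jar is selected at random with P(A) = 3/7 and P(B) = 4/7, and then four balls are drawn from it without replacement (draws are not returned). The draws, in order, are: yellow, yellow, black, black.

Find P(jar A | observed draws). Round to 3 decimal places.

0.263

Under each hypothesis, the probability of the observed sequence is: P(data | jar A) = (2/7)(1/6)(5/5)(4/4) = 1/21; P(data | jar B) = (3/5)(2/4)(2/3)(1/2) = 1/10.
Multiplying each by its prior: 3/7 · 1/21 = 1/49, 4/7 · 1/10 = 2/35; with total 19/245.
Hence P(jar A | data) = (1/49) / (19/245) = 5/19.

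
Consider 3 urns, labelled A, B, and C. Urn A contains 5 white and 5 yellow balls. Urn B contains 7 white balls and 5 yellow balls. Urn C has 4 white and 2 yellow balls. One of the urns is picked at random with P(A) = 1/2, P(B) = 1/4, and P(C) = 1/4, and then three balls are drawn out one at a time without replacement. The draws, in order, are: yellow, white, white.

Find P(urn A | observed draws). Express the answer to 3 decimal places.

Under each hypothesis, the probability of the observed sequence is: P(data | urn A) = (5/10)(5/9)(4/8) = 0.13889; P(data | urn B) = (5/12)(7/11)(6/10) = 0.15909; P(data | urn C) = (2/6)(4/5)(3/4) = 0.2.
Weighting by the prior gives 1/2 · 0.13889 = 0.069444, 1/4 · 0.15909 = 0.039773, 1/4 · 0.2 = 0.05; summing to 0.15922.
So P(urn A | data) = (0.069444) / (0.15922) = 0.43616.

0.436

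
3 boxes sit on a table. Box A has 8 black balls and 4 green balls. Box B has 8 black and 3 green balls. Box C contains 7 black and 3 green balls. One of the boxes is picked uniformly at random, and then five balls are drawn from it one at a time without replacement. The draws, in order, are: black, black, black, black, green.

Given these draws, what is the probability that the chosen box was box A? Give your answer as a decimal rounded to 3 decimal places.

Compute the likelihood of the observed sequence for each case: P(data | box A) = (8/12)(7/11)(6/10)(5/9)(4/8) = 0.070707; P(data | box B) = (8/11)(7/10)(6/9)(5/8)(3/7) = 0.090909; P(data | box C) = (7/10)(6/9)(5/8)(4/7)(3/6) = 0.083333.
Weighting by the prior gives 1/3 · 0.070707 = 0.023569, 1/3 · 0.090909 = 0.030303, 1/3 · 0.083333 = 0.027778; with total 0.08165.
So P(box A | data) = (0.023569) / (0.08165) = 0.28866.

0.289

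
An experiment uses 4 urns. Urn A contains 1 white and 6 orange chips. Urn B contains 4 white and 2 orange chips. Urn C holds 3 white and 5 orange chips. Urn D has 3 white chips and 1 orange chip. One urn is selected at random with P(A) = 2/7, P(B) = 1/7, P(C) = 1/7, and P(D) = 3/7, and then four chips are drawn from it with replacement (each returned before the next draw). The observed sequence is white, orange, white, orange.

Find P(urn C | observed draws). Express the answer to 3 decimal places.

0.229

Compute the likelihood of the observed sequence for each case: P(data | urn A) = (1/7)(6/7)(1/7)(6/7) = 0.014994; P(data | urn B) = (4/6)(2/6)(4/6)(2/6) = 0.049383; P(data | urn C) = (3/8)(5/8)(3/8)(5/8) = 0.054932; P(data | urn D) = (3/4)(1/4)(3/4)(1/4) = 0.035156.
The prior-weighted likelihoods are 2/7 · 0.014994 = 0.0042839, 1/7 · 0.049383 = 0.0070547, 1/7 · 0.054932 = 0.0078474, 3/7 · 0.035156 = 0.015067; with total 0.034253.
By Bayes' rule, P(urn C | data) = (0.0078474) / (0.034253) = 0.2291.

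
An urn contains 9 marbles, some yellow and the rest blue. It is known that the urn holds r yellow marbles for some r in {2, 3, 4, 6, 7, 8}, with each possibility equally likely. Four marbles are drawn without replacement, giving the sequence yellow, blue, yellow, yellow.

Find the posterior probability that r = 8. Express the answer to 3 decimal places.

Under each hypothesis, the probability of the observed sequence is: P(data | r = 2) = (2/9)(7/8)(1/7)(0/6) = 0; P(data | r = 3) = (3/9)(6/8)(2/7)(1/6) = 1/84; P(data | r = 4) = (4/9)(5/8)(3/7)(2/6) = 5/126; P(data | r = 6) = (6/9)(3/8)(5/7)(4/6) = 5/42; P(data | r = 7) = (7/9)(2/8)(6/7)(5/6) = 5/36; P(data | r = 8) = (8/9)(1/8)(7/7)(6/6) = 1/9.
The prior-weighted likelihoods are 1/6 · 0 = 0, 1/6 · 1/84 = 1/504, 1/6 · 5/126 = 5/756, 1/6 · 5/42 = 5/252, 1/6 · 5/36 = 5/216, 1/6 · 1/9 = 1/54; summing to 53/756.
Hence P(r = 8 | data) = (1/54) / (53/756) = 14/53.

0.264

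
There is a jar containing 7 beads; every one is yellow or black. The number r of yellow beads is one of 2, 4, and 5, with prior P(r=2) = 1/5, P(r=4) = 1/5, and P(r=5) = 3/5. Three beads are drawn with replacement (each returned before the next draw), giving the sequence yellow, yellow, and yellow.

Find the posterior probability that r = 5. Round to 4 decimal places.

Under each hypothesis, the probability of the observed sequence is: P(data | r = 2) = (2/7)(2/7)(2/7) = 0.023324; P(data | r = 4) = (4/7)(4/7)(4/7) = 0.18659; P(data | r = 5) = (5/7)(5/7)(5/7) = 0.36443.
Multiplying each by its prior: 1/5 · 0.023324 = 0.0046647, 1/5 · 0.18659 = 0.037318, 3/5 · 0.36443 = 0.21866; with total 0.26064.
So P(r = 5 | data) = (0.21866) / (0.26064) = 0.83893.

0.8389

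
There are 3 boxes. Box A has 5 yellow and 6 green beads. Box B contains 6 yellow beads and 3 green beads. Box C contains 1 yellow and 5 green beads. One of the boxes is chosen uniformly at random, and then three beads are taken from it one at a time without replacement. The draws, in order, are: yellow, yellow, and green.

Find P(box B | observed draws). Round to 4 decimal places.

Compute the likelihood of the observed sequence for each case: P(data | box A) = (5/11)(4/10)(6/9) = 0.12121; P(data | box B) = (6/9)(5/8)(3/7) = 0.17857; P(data | box C) = (1/6)(0/5) = 0.
The prior-weighted likelihoods are 1/3 · 0.12121 = 0.040404, 1/3 · 0.17857 = 0.059524, 1/3 · 0 = 0; these sum to 0.099928.
Hence P(box B | data) = (0.059524) / (0.099928) = 0.59567.

0.5957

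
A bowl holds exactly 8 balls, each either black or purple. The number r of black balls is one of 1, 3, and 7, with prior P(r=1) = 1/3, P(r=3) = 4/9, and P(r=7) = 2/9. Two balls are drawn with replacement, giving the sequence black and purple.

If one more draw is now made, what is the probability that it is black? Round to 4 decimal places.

0.3934

The likelihood of the observed sequence under each hypothesis: P(data | r = 1) = (1/8)(7/8) = 7/64; P(data | r = 3) = (3/8)(5/8) = 15/64; P(data | r = 7) = (7/8)(1/8) = 7/64.
The prior-weighted likelihoods are 1/3 · 7/64 = 7/192, 4/9 · 15/64 = 5/48, 2/9 · 7/64 = 7/288; with total 95/576.
The posterior is then P(r = 1 | data) = 21/95, P(r = 3 | data) = 12/19, P(r = 7 | data) = 14/95.
Averaging over the posterior, P(black next | data) = (1/8)(21/95) + (3/8)(12/19) + (7/8)(14/95) = 299/760.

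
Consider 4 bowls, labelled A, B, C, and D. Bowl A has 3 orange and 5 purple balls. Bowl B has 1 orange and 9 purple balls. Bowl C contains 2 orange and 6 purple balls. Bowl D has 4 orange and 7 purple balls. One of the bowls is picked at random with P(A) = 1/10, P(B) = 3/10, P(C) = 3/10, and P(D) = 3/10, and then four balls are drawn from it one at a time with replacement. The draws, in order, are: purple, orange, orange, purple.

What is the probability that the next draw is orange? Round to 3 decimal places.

0.312

Compute the likelihood of the observed sequence for each case: P(data | bowl A) = (5/8)(3/8)(3/8)(5/8) = 0.054932; P(data | bowl B) = (9/10)(1/10)(1/10)(9/10) = 0.0081; P(data | bowl C) = (6/8)(2/8)(2/8)(6/8) = 0.035156; P(data | bowl D) = (7/11)(4/11)(4/11)(7/11) = 0.053548.
Multiplying each by its prior: 1/10 · 0.054932 = 0.0054932, 3/10 · 0.0081 = 0.00243, 3/10 · 0.035156 = 0.010547, 3/10 · 0.053548 = 0.016064; these sum to 0.034535.
Normalising, the posterior is P(bowl A | data) = 0.15906, P(bowl B | data) = 0.070364, P(bowl C | data) = 0.3054, P(bowl D | data) = 0.46517.
Averaging over the posterior, P(orange next | data) = (3/8)(0.15906) + (1/10)(0.070364) + (1/4)(0.3054) + (4/11)(0.46517) = 0.31219.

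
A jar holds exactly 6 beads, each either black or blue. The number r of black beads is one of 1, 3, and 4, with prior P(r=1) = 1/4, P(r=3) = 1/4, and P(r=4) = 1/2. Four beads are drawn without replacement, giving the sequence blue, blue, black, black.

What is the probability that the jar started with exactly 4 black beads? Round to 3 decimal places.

For each hypothesis, P(data | H) works out to: P(data | r = 1) = (5/6)(4/5)(1/4)(0/3) = 0; P(data | r = 3) = (3/6)(2/5)(3/4)(2/3) = 1/10; P(data | r = 4) = (2/6)(1/5)(4/4)(3/3) = 1/15.
Weighting by the prior gives 1/4 · 0 = 0, 1/4 · 1/10 = 1/40, 1/2 · 1/15 = 1/30; these sum to 7/120.
So P(r = 4 | data) = (1/30) / (7/120) = 4/7.

0.571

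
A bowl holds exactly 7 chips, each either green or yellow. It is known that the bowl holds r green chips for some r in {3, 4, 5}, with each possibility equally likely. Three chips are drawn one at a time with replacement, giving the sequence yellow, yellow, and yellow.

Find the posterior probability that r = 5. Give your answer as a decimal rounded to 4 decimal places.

0.0808

Compute the likelihood of the observed sequence for each case: P(data | r = 3) = (4/7)(4/7)(4/7) = 0.18659; P(data | r = 4) = (3/7)(3/7)(3/7) = 0.078717; P(data | r = 5) = (2/7)(2/7)(2/7) = 0.023324.
The prior-weighted likelihoods are 1/3 · 0.18659 = 0.062196, 1/3 · 0.078717 = 0.026239, 1/3 · 0.023324 = 0.0077745; these sum to 0.09621.
Hence P(r = 5 | data) = (0.0077745) / (0.09621) = 0.080808.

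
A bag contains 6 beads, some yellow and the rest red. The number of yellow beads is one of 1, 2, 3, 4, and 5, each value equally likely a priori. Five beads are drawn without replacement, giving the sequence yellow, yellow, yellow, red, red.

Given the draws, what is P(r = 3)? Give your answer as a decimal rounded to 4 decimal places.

Under each hypothesis, the probability of the observed sequence is: P(data | r = 1) = (1/6)(0/5) = 0; P(data | r = 2) = (2/6)(1/5)(0/4) = 0; P(data | r = 3) = (3/6)(2/5)(1/4)(3/3)(2/2) = 1/20; P(data | r = 4) = (4/6)(3/5)(2/4)(2/3)(1/2) = 1/15; P(data | r = 5) = (5/6)(4/5)(3/4)(1/3)(0/2) = 0.
Multiplying each by its prior: 1/5 · 0 = 0, 1/5 · 0 = 0, 1/5 · 1/20 = 1/100, 1/5 · 1/15 = 1/75, 1/5 · 0 = 0; these sum to 7/300.
Hence P(r = 3 | data) = (1/100) / (7/300) = 3/7.

0.4286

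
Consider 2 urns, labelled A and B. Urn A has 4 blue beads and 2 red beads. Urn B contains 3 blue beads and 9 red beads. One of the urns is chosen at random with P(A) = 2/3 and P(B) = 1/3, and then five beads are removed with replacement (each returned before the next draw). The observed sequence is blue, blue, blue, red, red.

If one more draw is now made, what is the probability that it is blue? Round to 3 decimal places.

Compute the likelihood of the observed sequence for each case: P(data | urn A) = (4/6)(4/6)(4/6)(2/6)(2/6) = 0.032922; P(data | urn B) = (3/12)(3/12)(3/12)(9/12)(9/12) = 0.0087891.
The prior-weighted likelihoods are 2/3 · 0.032922 = 0.021948, 1/3 · 0.0087891 = 0.0029297; summing to 0.024878.
Normalising, the posterior is P(urn A | data) = 0.88224, P(urn B | data) = 0.11776.
The predictive probability is P(blue next | data) = (2/3)(0.88224) + (1/4)(0.11776) = 0.6176.

0.618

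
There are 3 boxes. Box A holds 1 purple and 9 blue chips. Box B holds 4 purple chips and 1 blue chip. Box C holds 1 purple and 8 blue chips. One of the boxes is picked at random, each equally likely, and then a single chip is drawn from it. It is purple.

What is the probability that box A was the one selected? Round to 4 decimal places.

0.0989

Compute the likelihood of this draw for each case: P(data | box A) = (1/10) = 1/10; P(data | box B) = (4/5) = 4/5; P(data | box C) = (1/9) = 1/9.
Multiplying each by its prior: 1/3 · 1/10 = 1/30, 1/3 · 4/5 = 4/15, 1/3 · 1/9 = 1/27; summing to 91/270.
By Bayes' rule, P(box A | data) = (1/30) / (91/270) = 9/91.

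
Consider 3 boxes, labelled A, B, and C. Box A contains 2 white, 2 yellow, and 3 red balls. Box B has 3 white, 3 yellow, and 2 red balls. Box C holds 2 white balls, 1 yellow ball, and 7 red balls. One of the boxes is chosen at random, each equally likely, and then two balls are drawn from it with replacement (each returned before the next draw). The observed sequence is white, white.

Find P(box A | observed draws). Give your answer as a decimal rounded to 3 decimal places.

Compute the likelihood of the observed sequence for each case: P(data | box A) = (2/7)(2/7) = 0.081633; P(data | box B) = (3/8)(3/8) = 0.14062; P(data | box C) = (2/10)(2/10) = 0.04.
Multiplying each by its prior: 1/3 · 0.081633 = 0.027211, 1/3 · 0.14062 = 0.046875, 1/3 · 0.04 = 0.013333; these sum to 0.087419.
Therefore the posterior P(box A | data) = (0.027211) / (0.087419) = 0.31127.

0.311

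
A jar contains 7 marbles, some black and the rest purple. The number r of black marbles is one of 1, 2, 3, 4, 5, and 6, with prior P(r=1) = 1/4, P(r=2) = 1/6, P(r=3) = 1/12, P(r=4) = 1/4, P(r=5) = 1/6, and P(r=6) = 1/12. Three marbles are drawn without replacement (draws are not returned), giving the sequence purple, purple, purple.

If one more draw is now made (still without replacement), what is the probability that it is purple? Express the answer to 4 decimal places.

For each hypothesis, P(data | H) works out to: P(data | r = 1) = (6/7)(5/6)(4/5) = 4/7; P(data | r = 2) = (5/7)(4/6)(3/5) = 2/7; P(data | r = 3) = (4/7)(3/6)(2/5) = 4/35; P(data | r = 4) = (3/7)(2/6)(1/5) = 1/35; P(data | r = 5) = (2/7)(1/6)(0/5) = 0; P(data | r = 6) = (1/7)(0/6) = 0.
The prior-weighted likelihoods are 1/4 · 4/7 = 1/7, 1/6 · 2/7 = 1/21, 1/12 · 4/35 = 1/105, 1/4 · 1/35 = 1/140, 1/6 · 0 = 0, 1/12 · 0 = 0; these sum to 29/140.
The posterior is then P(r = 1 | data) = 20/29, P(r = 2 | data) = 20/87, P(r = 3 | data) = 4/87, P(r = 4 | data) = 1/29, P(r = 5 | data) = 0, P(r = 6 | data) = 0.
Averaging over the posterior, P(purple next | data) = (3/4)(20/29) + (1/2)(20/87) + (1/4)(4/87) + (0)(1/29) = 56/87.

0.6437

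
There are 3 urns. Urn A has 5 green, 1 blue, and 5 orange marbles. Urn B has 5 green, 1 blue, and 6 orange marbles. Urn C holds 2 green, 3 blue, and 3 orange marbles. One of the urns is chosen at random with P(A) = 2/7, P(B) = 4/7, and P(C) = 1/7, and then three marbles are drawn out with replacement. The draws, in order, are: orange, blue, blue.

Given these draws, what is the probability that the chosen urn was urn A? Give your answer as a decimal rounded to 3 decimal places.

For each hypothesis, P(data | H) works out to: P(data | urn A) = (5/11)(1/11)(1/11) = 0.0037566; P(data | urn B) = (6/12)(1/12)(1/12) = 0.0034722; P(data | urn C) = (3/8)(3/8)(3/8) = 0.052734.
Multiplying each by its prior: 2/7 · 0.0037566 = 0.0010733, 4/7 · 0.0034722 = 0.0019841, 1/7 · 0.052734 = 0.0075335; summing to 0.010591.
Hence P(urn A | data) = (0.0010733) / (0.010591) = 0.10134.

0.101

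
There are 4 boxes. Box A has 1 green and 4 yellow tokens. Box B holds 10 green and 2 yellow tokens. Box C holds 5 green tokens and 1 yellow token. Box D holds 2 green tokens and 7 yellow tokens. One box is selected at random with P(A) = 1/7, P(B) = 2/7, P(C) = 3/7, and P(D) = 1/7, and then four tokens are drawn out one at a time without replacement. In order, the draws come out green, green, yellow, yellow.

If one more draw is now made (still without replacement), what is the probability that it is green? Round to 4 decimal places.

0.5217

Compute the likelihood of the observed sequence for each case: P(data | box A) = (1/5)(0/4) = 0; P(data | box B) = (10/12)(9/11)(2/10)(1/9) = 0.015152; P(data | box C) = (5/6)(4/5)(1/4)(0/3) = 0; P(data | box D) = (2/9)(1/8)(7/7)(6/6) = 0.027778.
Weighting by the prior gives 1/7 · 0 = 0, 2/7 · 0.015152 = 0.004329, 3/7 · 0 = 0, 1/7 · 0.027778 = 0.0039683; with total 0.0082973.
Normalising, the posterior is P(box A | data) = 0, P(box B | data) = 0.52174, P(box C | data) = 0, P(box D | data) = 0.47826.
The predictive probability is P(green next | data) = (1)(0.52174) + (0)(0.47826) = 0.52174.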